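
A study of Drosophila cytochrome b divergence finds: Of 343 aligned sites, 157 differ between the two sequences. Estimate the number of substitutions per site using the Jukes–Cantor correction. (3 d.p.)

0.707

p = 157/343 ≈ 0.457726.
d = −(3/4) ln(1 − 4p/3) = −0.75 ln(1 − 0.610301) = −0.75 ln(0.389699)
  = −0.75 × (-0.942381) = 0.706786 substitutions/site.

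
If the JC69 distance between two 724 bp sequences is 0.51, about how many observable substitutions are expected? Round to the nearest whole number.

268

Invert JC69: p = (3/4)(1 − e^(−4d/3)) = 0.75 × (1 − e^(-0.68)) = 0.75 × (1 − 0.506617) = 0.370037.
Expected differing sites = pL ≈ 0.370037 × 724 = 267.906788 ≈ 268.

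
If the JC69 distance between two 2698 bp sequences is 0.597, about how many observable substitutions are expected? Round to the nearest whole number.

Invert JC69: p = (3/4)(1 − e^(−4d/3)) = 0.75 × (1 − e^(-0.796)) = 0.75 × (1 − 0.451130) = 0.411653.
Expected differing sites = pL ≈ 0.411653 × 2698 = 1110.639794 ≈ 1111.

1111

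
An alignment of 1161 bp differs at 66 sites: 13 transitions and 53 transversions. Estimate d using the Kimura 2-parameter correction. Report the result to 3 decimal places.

P = 13/1161 ≈ 0.011197 and Q = 53/1161 ≈ 0.04565.
Under the Kimura two-parameter model, d = −½ ln(1 − 2P − Q) − ¼ ln(1 − 2Q).
1 − 2P − Q = 0.931956, giving −½ ln(0.931956) = 0.035235.
1 − 2Q = 0.9087, giving −¼ ln(0.9087) = 0.023935.
d = 0.035235 + 0.023935 = 0.059170.

0.059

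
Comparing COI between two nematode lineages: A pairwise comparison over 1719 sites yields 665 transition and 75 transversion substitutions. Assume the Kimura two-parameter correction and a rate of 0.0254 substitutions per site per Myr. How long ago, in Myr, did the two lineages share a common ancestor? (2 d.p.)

17.18

P = 665/1719 ≈ 0.386853 and Q = 75/1719 ≈ 0.04363.
Under the Kimura two-parameter model, d = −½ ln(1 − 2P − Q) − ¼ ln(1 − 2Q).
1 − 2P − Q = 0.182664, giving −½ ln(0.182664) = 0.850053.
1 − 2Q = 0.91274, giving −¼ ln(0.91274) = 0.022826.
d = 0.850053 + 0.022826 = 0.872879.
Under a molecular clock d = 2μt, so t = d/(2μ) = 0.872879 / (2 × 0.0254) = 17.18 Myr.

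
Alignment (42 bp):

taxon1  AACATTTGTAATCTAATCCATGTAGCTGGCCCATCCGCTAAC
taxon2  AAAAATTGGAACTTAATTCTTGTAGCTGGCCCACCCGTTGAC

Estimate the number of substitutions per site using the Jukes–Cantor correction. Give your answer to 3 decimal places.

0.286

The sequences differ at 10 of 42 sites (3, 5, 9, 12, 13, 18, 20, 34, 38, 40), so p = 10/42 ≈ 0.238095.
d = −(3/4) ln(1 − 4p/3) = −0.75 ln(1 − 0.31746) = −0.75 ln(0.68254)
  = −0.75 × (-0.381934) = 0.286451 substitutions/site.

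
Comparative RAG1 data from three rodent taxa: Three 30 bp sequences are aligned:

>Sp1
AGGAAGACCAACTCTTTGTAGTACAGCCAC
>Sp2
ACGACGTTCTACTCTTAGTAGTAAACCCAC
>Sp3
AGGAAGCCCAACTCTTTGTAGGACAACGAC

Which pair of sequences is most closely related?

Sp1–Sp2: 8/30 differ, p = 0.267, d = 0.330.
Sp1–Sp3: 4/30 differ, p = 0.133, d = 0.147.
Sp2–Sp3: 10/30 differ, p = 0.333, d = 0.441.
The smallest distance is between Sp1 and Sp3.

Sp1 and Sp3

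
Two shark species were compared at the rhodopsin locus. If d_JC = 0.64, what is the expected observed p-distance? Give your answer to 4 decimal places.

0.4305

p = (3/4)(1 − e^(−4d/3)) = 0.75 × (1 − e^(-0.853333)) = 0.75 × (1 − 0.425993) = 0.430505.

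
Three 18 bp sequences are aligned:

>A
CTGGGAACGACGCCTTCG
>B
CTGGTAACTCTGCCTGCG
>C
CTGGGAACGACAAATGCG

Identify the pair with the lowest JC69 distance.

A and C

A–B: 5/18 differ, p = 0.278, d = 0.347.
A–C: 4/18 differ, p = 0.222, d = 0.264.
B–C: 7/18 differ, p = 0.389, d = 0.548.
The smallest distance is between A and C.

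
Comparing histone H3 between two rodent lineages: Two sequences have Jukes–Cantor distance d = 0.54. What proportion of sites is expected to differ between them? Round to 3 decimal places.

0.385

p = (3/4)(1 − e^(−4d/3)) = 0.75 × (1 − e^(-0.72)) = 0.75 × (1 − 0.486752) = 0.384936.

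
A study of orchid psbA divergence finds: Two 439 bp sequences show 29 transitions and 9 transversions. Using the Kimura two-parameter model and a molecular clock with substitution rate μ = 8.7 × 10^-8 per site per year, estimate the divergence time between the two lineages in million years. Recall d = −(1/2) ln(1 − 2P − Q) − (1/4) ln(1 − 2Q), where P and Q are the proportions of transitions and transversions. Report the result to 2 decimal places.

0.54

P = 29/439 ≈ 0.066059 and Q = 9/439 ≈ 0.020501.
Under the Kimura two-parameter model, d = −½ ln(1 − 2P − Q) − ¼ ln(1 − 2Q).
1 − 2P − Q = 0.847381, giving −½ ln(0.847381) = 0.082802.
1 − 2Q = 0.958998, giving −¼ ln(0.958998) = 0.010467.
d = 0.082802 + 0.010467 = 0.093269.
Under a molecular clock d = 2μt, so t = d/(2μ) = 0.093269 / (2 × 8.7 × 10^-8) = 0.54 million years.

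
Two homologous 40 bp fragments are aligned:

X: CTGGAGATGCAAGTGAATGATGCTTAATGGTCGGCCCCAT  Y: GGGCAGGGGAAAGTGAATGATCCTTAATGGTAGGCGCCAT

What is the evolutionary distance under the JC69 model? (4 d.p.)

0.2675

The sequences differ at 9 of 40 sites (1, 2, 4, 7, 8, 10, 22, 32, 36), so p = 9/40 = 0.225.
d = −(3/4) ln(1 − 4p/3) = −0.75 ln(1 − 0.3) = −0.75 ln(0.7)
  = −0.75 × (-0.356675) = 0.267506 substitutions/site.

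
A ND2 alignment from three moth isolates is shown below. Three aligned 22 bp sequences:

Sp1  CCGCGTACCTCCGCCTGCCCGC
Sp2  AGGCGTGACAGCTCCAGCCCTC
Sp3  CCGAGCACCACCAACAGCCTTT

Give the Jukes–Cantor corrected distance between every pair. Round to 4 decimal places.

d(Sp1,Sp2) = 0.5913, d(Sp1,Sp3) = 0.5913, d(Sp2,Sp3) = 0.8240

Sp1–Sp2: 9/22 sites differ → p ≈ 0.409091, d = −0.75 ln(1 − 0.545455) = 0.591344 ≈ 0.5913.
Sp1–Sp3: 9/22 sites differ → p ≈ 0.409091, d = −0.75 ln(1 − 0.545455) = 0.591344 ≈ 0.5913.
Sp2–Sp3: 11/22 sites differ → p = 0.5, d = −0.75 ln(1 − 0.666667) = 0.823960 ≈ 0.8240.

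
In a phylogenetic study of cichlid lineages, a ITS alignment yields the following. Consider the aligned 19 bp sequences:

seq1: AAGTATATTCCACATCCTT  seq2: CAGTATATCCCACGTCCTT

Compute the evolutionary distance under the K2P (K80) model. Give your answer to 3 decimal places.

Of 19 sites, 2 differences are transitions and 1 are transversions, so P = 2/19 ≈ 0.105263 and Q = 1/19 ≈ 0.052632.
Under the Kimura two-parameter model, d = −½ ln(1 − 2P − Q) − ¼ ln(1 − 2Q).
1 − 2P − Q = 0.736842, giving −½ ln(0.736842) = 0.152691.
1 − 2Q = 0.894736, giving −¼ ln(0.894736) = 0.027807.
d = 0.152691 + 0.027807 = 0.180498.

0.180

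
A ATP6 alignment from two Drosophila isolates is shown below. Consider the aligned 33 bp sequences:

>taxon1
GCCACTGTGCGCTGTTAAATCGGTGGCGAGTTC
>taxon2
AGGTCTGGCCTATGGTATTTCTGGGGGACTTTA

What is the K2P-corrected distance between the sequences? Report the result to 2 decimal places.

1.34

Of 33 sites, 2 differences are transitions and 16 are transversions, so P = 2/33 ≈ 0.060606 and Q = 16/33 ≈ 0.484848.
Under the Kimura two-parameter model, d = −½ ln(1 − 2P − Q) − ¼ ln(1 − 2Q).
1 − 2P − Q = 0.39394, giving −½ ln(0.39394) = 0.465778.
1 − 2Q = 0.030304, giving −¼ ln(0.030304) = 0.874119.
d = 0.465778 + 0.874119 = 1.339897.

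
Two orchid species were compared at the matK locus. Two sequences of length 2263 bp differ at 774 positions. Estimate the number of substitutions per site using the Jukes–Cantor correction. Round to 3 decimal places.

0.457

p = 774/2263 ≈ 0.342024.
d = −(3/4) ln(1 − 4p/3) = −0.75 ln(1 − 0.456032) = −0.75 ln(0.543968)
  = −0.75 × (-0.608865) = 0.456649 substitutions/site.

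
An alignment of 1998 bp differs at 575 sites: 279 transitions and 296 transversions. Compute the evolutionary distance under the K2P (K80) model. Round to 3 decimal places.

P = 279/1998 ≈ 0.13964 and Q = 296/1998 ≈ 0.148148.
Under the Kimura two-parameter model, d = −½ ln(1 − 2P − Q) − ¼ ln(1 − 2Q).
1 − 2P − Q = 0.572572, giving −½ ln(0.572572) = 0.278808.
1 − 2Q = 0.703704, giving −¼ ln(0.703704) = 0.087849.
d = 0.278808 + 0.087849 = 0.366657.

0.367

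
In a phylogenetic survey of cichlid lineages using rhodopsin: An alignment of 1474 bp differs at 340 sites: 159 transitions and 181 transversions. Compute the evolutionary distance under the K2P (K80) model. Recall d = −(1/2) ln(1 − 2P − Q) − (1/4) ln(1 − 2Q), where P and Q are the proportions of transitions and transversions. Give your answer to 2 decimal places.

P = 159/1474 ≈ 0.10787 and Q = 181/1474 ≈ 0.122795.
Under the Kimura two-parameter model, d = −½ ln(1 − 2P − Q) − ¼ ln(1 − 2Q).
1 − 2P − Q = 0.661465, giving −½ ln(0.661465) = 0.206649.
1 − 2Q = 0.75441, giving −¼ ln(0.75441) = 0.070455.
d = 0.206649 + 0.070455 = 0.277104.

0.28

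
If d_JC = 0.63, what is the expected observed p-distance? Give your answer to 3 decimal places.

p = (3/4)(1 − e^(−4d/3)) = 0.75 × (1 − e^(-0.84)) = 0.75 × (1 − 0.431711) = 0.426217.

0.426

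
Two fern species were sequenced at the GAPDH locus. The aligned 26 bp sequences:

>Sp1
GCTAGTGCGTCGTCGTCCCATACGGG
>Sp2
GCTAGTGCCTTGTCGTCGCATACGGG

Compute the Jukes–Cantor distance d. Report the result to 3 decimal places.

0.125

The sequences differ at 3 of 26 sites (9, 11, 18), so p = 3/26 ≈ 0.115385.
d = −(3/4) ln(1 − 4p/3) = −0.75 ln(1 − 0.153847) = −0.75 ln(0.846153)
  = −0.75 × (-0.167055) = 0.125291 substitutions/site.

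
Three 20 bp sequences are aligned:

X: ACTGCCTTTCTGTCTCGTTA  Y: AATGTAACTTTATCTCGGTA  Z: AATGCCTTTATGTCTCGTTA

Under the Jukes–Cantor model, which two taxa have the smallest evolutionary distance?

X–Y: 8/20 differ, p = 0.400, d = 0.572.
X–Z: 2/20 differ, p = 0.100, d = 0.107.
Y–Z: 7/20 differ, p = 0.350, d = 0.471.
The smallest distance is between X and Z.

X and Z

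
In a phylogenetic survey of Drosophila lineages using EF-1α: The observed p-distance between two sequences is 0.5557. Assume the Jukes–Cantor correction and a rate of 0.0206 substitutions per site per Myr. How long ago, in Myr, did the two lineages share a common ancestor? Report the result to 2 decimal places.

d = −(3/4) ln(1 − 4p/3) = −0.75 ln(1 − 0.740933) = −0.75 ln(0.259067)
  = −0.75 × (-1.350669) = 1.013002 substitutions/site.
Under a molecular clock d = 2μt, so t = d/(2μ) = 1.013002 / (2 × 0.0206) = 24.59 Myr.

24.59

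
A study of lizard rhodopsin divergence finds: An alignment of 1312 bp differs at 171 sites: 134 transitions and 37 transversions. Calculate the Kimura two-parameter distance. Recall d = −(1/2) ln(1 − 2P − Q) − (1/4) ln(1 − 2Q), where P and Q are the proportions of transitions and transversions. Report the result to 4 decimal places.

P = 134/1312 ≈ 0.102134 and Q = 37/1312 ≈ 0.028201.
Under the Kimura two-parameter model, d = −½ ln(1 − 2P − Q) − ¼ ln(1 − 2Q).
1 − 2P − Q = 0.767531, giving −½ ln(0.767531) = 0.132288.
1 − 2Q = 0.943598, giving −¼ ln(0.943598) = 0.014514.
d = 0.132288 + 0.014514 = 0.146802.

0.1468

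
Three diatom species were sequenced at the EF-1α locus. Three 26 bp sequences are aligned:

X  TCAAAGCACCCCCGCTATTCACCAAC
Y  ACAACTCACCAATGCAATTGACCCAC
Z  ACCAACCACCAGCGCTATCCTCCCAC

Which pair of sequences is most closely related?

X–Y: 9/26 differ, p = 0.346, d = 0.464.
X–Z: 8/26 differ, p = 0.308, d = 0.396.
Y–Z: 9/26 differ, p = 0.346, d = 0.464.
The smallest distance is between X and Z.

X and Z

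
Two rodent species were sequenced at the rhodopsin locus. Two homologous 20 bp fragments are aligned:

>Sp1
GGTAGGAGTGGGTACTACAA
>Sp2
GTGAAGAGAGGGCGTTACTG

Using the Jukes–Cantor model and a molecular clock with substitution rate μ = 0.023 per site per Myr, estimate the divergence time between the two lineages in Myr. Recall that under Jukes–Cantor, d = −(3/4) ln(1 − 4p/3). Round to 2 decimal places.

14.94

The sequences differ at 9 of 20 sites (2, 3, 5, 9, 13, 14, 15, 19, 20), so p = 9/20 = 0.45.
d = −(3/4) ln(1 − 4p/3) = −0.75 ln(1 − 0.6) = −0.75 ln(0.4)
  = −0.75 × (-0.916291) = 0.687218 substitutions/site.
Under a molecular clock d = 2μt, so t = d/(2μ) = 0.687218 / (2 × 0.023) = 14.94 Myr.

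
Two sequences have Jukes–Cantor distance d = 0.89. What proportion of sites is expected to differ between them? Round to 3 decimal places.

p = (3/4)(1 − e^(−4d/3)) = 0.75 × (1 − e^(-1.186667)) = 0.75 × (1 − 0.305237) = 0.521072.

0.521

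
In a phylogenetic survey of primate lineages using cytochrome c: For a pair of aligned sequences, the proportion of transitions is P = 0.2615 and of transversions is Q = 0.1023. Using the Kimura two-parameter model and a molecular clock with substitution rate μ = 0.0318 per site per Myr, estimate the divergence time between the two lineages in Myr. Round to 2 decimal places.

8.62

Under the Kimura two-parameter model, d = −½ ln(1 − 2P − Q) − ¼ ln(1 − 2Q).
1 − 2P − Q = 0.3747, giving −½ ln(0.3747) = 0.490815.
1 − 2Q = 0.7954, giving −¼ ln(0.7954) = 0.057228.
d = 0.490815 + 0.057228 = 0.548043.
Under a molecular clock d = 2μt, so t = d/(2μ) = 0.548043 / (2 × 0.0318) = 8.62 Myr.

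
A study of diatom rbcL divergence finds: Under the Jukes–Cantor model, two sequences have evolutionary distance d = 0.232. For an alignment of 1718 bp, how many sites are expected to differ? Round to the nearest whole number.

Invert JC69: p = (3/4)(1 − e^(−4d/3)) = 0.75 × (1 − e^(-0.309333)) = 0.75 × (1 − 0.733936) = 0.199548.
Expected differing sites = pL ≈ 0.199548 × 1718 = 342.823464 ≈ 343.

343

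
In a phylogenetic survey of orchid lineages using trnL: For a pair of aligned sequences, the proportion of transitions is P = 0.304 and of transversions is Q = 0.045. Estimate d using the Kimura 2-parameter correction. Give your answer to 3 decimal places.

Under the Kimura two-parameter model, d = −½ ln(1 − 2P − Q) − ¼ ln(1 − 2Q).
1 − 2P − Q = 0.347, giving −½ ln(0.347) = 0.529215.
1 − 2Q = 0.91, giving −¼ ln(0.91) = 0.023578.
d = 0.529215 + 0.023578 = 0.552793.

0.553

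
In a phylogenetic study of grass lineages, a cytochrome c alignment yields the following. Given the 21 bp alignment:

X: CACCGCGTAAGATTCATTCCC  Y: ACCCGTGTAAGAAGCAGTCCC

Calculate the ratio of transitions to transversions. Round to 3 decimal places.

Transitions are A↔G and C↔T; transversions are all other mismatches.
Transitions: 1. Transversions: 5.
R = 1/5 = 0.200.

0.200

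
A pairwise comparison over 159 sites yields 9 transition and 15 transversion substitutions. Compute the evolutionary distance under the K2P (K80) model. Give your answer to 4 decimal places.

0.1686

P = 9/159 ≈ 0.056604 and Q = 15/159 ≈ 0.09434.
Under the Kimura two-parameter model, d = −½ ln(1 − 2P − Q) − ¼ ln(1 − 2Q).
1 − 2P − Q = 0.792452, giving −½ ln(0.792452) = 0.116312.
1 − 2Q = 0.81132, giving −¼ ln(0.81132) = 0.052273.
d = 0.116312 + 0.052273 = 0.168585.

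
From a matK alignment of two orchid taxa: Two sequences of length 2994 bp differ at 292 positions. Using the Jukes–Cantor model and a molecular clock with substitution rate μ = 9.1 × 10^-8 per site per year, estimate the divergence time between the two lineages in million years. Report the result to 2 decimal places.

p = 292/2994 ≈ 0.097528.
d = −(3/4) ln(1 − 4p/3) = −0.75 ln(1 − 0.130037) = −0.75 ln(0.869963)
  = −0.75 × (-0.139305) = 0.104479 substitutions/site.
Under a molecular clock d = 2μt, so t = d/(2μ) = 0.104479 / (2 × 9.1 × 10^-8) = 0.57 million years.

0.57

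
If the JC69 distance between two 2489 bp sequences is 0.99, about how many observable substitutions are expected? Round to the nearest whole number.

Invert JC69: p = (3/4)(1 − e^(−4d/3)) = 0.75 × (1 − e^(-1.32)) = 0.75 × (1 − 0.267135) = 0.549649.
Expected differing sites = pL ≈ 0.549649 × 2489 = 1368.076361 ≈ 1368.

1368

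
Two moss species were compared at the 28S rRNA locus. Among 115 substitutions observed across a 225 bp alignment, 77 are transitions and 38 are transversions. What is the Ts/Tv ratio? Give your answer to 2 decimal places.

R = 77/38 = 2.026315… ≈ 2.03 (to 2 d.p.).

2.03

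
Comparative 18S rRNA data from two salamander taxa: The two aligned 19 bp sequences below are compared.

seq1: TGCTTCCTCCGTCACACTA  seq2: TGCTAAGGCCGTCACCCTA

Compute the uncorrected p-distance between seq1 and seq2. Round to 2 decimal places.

0.26

The sequences differ at 5 of 19 positions (sites 5, 6, 7, 8, 16).
p = 5/19 = 0.263157… ≈ 0.26 (to 2 d.p.).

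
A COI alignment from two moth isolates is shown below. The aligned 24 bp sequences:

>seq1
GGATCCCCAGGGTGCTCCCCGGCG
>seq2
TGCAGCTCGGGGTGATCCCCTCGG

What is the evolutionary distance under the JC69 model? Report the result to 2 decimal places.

The sequences differ at 10 of 24 sites (1, 3, 4, 5, 7, 9, 15, 21, 22, 23), so p = 10/24 ≈ 0.416667.
d = −(3/4) ln(1 − 4p/3) = −0.75 ln(1 − 0.555556) = −0.75 ln(0.444444)
  = −0.75 × (-0.810931) = 0.608198 substitutions/site.

0.61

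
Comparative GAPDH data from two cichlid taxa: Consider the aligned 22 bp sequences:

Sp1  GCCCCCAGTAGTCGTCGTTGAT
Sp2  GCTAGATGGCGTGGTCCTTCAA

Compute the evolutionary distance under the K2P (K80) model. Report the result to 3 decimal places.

Of 22 sites, 1 differences are transitions and 10 are transversions, so P = 1/22 ≈ 0.045455 and Q = 10/22 ≈ 0.454545.
Under the Kimura two-parameter model, d = −½ ln(1 − 2P − Q) − ¼ ln(1 − 2Q).
1 − 2P − Q = 0.454545, giving −½ ln(0.454545) = 0.394229.
1 − 2Q = 0.09091, giving −¼ ln(0.09091) = 0.599471.
d = 0.394229 + 0.599471 = 0.993700.

0.994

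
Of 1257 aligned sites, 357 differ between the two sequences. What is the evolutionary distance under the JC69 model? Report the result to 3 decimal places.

p = 357/1257 ≈ 0.28401.
d = −(3/4) ln(1 − 4p/3) = −0.75 ln(1 − 0.37868) = −0.75 ln(0.62132)
  = −0.75 × (-0.475909) = 0.356932 substitutions/site.

0.357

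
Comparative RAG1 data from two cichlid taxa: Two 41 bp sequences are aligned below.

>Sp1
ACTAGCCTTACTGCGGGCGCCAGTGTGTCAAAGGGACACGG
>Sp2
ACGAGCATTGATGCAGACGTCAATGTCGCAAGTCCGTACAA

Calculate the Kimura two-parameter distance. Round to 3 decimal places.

0.698

Of 41 sites, 10 differences are transitions and 8 are transversions, so P = 10/41 ≈ 0.243902 and Q = 8/41 ≈ 0.195122.
Under the Kimura two-parameter model, d = −½ ln(1 − 2P − Q) − ¼ ln(1 − 2Q).
1 − 2P − Q = 0.317074, giving −½ ln(0.317074) = 0.574310.
1 − 2Q = 0.609756, giving −¼ ln(0.609756) = 0.123674.
d = 0.574310 + 0.123674 = 0.697984.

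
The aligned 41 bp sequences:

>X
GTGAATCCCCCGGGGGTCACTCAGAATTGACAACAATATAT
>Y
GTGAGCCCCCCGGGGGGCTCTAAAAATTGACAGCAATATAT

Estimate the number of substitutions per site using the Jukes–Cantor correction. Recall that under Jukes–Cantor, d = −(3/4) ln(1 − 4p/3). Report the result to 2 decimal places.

0.19

The sequences differ at 7 of 41 sites (5, 6, 17, 19, 22, 24, 33), so p = 7/41 ≈ 0.170732.
d = −(3/4) ln(1 − 4p/3) = −0.75 ln(1 − 0.227643) = −0.75 ln(0.772357)
  = −0.75 × (-0.258308) = 0.193731 substitutions/site.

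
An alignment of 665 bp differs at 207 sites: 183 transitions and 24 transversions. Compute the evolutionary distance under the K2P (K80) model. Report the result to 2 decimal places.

0.46

P = 183/665 ≈ 0.275188 and Q = 24/665 ≈ 0.03609.
Under the Kimura two-parameter model, d = −½ ln(1 − 2P − Q) − ¼ ln(1 − 2Q).
1 − 2P − Q = 0.413534, giving −½ ln(0.413534) = 0.441508.
1 − 2Q = 0.92782, giving −¼ ln(0.92782) = 0.018729.
d = 0.441508 + 0.018729 = 0.460237.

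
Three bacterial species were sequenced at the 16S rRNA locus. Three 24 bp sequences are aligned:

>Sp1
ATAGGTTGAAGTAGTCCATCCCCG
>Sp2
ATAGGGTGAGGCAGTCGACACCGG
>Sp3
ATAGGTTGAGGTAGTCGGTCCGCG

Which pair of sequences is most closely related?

Sp1–Sp2: 7/24 differ, p = 0.292, d = 0.369.
Sp1–Sp3: 4/24 differ, p = 0.167, d = 0.188.
Sp2–Sp3: 7/24 differ, p = 0.292, d = 0.369.
The smallest distance is between Sp1 and Sp3.

Sp1 and Sp3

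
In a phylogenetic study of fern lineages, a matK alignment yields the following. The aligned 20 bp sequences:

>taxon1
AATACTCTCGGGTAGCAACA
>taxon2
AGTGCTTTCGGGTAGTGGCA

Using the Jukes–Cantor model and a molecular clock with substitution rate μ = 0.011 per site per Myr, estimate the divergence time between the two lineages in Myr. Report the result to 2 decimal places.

The sequences differ at 6 of 20 sites (2, 4, 7, 16, 17, 18), so p = 6/20 = 0.3.
d = −(3/4) ln(1 − 4p/3) = −0.75 ln(1 − 0.4) = −0.75 ln(0.6)
  = −0.75 × (-0.510826) = 0.383120 substitutions/site.
Under a molecular clock d = 2μt, so t = d/(2μ) = 0.383120 / (2 × 0.011) = 17.41 Myr.

17.41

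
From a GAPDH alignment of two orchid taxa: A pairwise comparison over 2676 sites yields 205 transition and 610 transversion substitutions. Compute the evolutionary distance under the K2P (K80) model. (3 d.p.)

0.392

P = 205/2676 ≈ 0.076607 and Q = 610/2676 ≈ 0.227952.
Under the Kimura two-parameter model, d = −½ ln(1 − 2P − Q) − ¼ ln(1 − 2Q).
1 − 2P − Q = 0.618834, giving −½ ln(0.618834) = 0.239959.
1 − 2Q = 0.544096, giving −¼ ln(0.544096) = 0.152157.
d = 0.239959 + 0.152157 = 0.392116.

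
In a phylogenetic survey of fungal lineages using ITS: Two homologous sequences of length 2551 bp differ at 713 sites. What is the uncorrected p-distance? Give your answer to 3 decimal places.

p = 713/2551 = 0.279498… ≈ 0.279 (to 3 d.p.).

0.279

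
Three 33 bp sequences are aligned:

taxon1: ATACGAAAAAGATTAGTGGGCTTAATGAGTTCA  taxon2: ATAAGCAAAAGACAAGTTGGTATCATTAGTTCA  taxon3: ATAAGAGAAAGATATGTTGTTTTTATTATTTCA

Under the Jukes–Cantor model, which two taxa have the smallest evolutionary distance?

taxon1–taxon2: 9/33 differ, p = 0.273, d = 0.339.
taxon1–taxon3: 10/33 differ, p = 0.303, d = 0.388.
taxon2–taxon3: 8/33 differ, p = 0.242, d = 0.293.
The smallest distance is between taxon2 and taxon3.

taxon2 and taxon3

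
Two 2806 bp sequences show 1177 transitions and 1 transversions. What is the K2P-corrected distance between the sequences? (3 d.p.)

0.914

P = 1177/2806 ≈ 0.419458 and Q = 1/2806 ≈ 0.000356.
Under the Kimura two-parameter model, d = −½ ln(1 − 2P − Q) − ¼ ln(1 − 2Q).
1 − 2P − Q = 0.160728, giving −½ ln(0.160728) = 0.914021.
1 − 2Q = 0.999288, giving −¼ ln(0.999288) = 0.000178.
d = 0.914021 + 0.000178 = 0.914199.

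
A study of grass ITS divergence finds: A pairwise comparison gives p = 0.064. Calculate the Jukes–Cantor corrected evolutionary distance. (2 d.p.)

0.07

d = −(3/4) ln(1 − 4p/3) = −0.75 ln(1 − 0.085333) = −0.75 ln(0.914667)
  = −0.75 × (-0.089195) = 0.066896 substitutions/site.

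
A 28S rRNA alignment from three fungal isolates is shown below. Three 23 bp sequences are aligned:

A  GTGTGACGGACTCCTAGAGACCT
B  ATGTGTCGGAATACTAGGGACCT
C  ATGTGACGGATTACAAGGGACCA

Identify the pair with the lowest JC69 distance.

B and C

A–B: 5/23 differ, p = 0.217, d = 0.257.
A–C: 6/23 differ, p = 0.261, d = 0.321.
B–C: 4/23 differ, p = 0.174, d = 0.198.
The smallest distance is between B and C.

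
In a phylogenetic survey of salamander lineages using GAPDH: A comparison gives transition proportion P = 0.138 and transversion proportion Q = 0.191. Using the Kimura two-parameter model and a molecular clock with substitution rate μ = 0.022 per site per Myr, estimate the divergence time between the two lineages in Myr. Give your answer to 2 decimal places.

Under the Kimura two-parameter model, d = −½ ln(1 − 2P − Q) − ¼ ln(1 − 2Q).
1 − 2P − Q = 0.533, giving −½ ln(0.533) = 0.314617.
1 − 2Q = 0.618, giving −¼ ln(0.618) = 0.120317.
d = 0.314617 + 0.120317 = 0.434934.
Under a molecular clock d = 2μt, so t = d/(2μ) = 0.434934 / (2 × 0.022) = 9.88 Myr.

9.88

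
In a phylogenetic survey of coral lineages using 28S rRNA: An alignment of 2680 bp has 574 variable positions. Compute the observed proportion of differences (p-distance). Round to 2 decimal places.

0.21

p = 574/2680 = 0.214179… ≈ 0.21 (to 2 d.p.).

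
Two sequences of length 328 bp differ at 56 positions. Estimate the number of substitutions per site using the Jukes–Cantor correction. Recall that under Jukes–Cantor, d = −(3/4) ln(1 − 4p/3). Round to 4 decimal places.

p = 56/328 ≈ 0.170732.
d = −(3/4) ln(1 − 4p/3) = −0.75 ln(1 − 0.227643) = −0.75 ln(0.772357)
  = −0.75 × (-0.258308) = 0.193731 substitutions/site.

0.1937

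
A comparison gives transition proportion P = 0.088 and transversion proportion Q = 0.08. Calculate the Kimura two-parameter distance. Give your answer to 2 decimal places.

Under the Kimura two-parameter model, d = −½ ln(1 − 2P − Q) − ¼ ln(1 − 2Q).
1 − 2P − Q = 0.744, giving −½ ln(0.744) = 0.147857.
1 − 2Q = 0.84, giving −¼ ln(0.84) = 0.043588.
d = 0.147857 + 0.043588 = 0.191445.

0.19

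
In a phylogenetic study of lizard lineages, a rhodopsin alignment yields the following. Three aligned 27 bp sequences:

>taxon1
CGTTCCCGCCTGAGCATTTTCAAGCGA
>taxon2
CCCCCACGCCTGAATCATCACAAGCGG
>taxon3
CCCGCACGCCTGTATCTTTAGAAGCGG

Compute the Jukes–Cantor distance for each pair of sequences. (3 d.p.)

d(taxon1,taxon2) = 0.588, d(taxon1,taxon3) = 0.588, d(taxon2,taxon3) = 0.213

taxon1–taxon2: 11/27 sites differ → p ≈ 0.407407, d = −0.75 ln(1 − 0.543209) = 0.587647 ≈ 0.588.
taxon1–taxon3: 11/27 sites differ → p ≈ 0.407407, d = −0.75 ln(1 − 0.543209) = 0.587647 ≈ 0.588.
taxon2–taxon3: 5/27 sites differ → p ≈ 0.185185, d = −0.75 ln(1 − 0.246913) = 0.212681 ≈ 0.213.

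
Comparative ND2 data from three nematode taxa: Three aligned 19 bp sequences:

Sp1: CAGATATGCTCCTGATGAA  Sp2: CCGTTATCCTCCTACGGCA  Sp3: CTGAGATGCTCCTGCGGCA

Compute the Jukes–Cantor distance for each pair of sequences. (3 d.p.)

d(Sp1,Sp2) = 0.507, d(Sp1,Sp3) = 0.324, d(Sp2,Sp3) = 0.324

Sp1–Sp2: 7/19 sites differ → p ≈ 0.368421, d = −0.75 ln(1 − 0.491228) = 0.506816 ≈ 0.507.
Sp1–Sp3: 5/19 sites differ → p ≈ 0.263158, d = −0.75 ln(1 − 0.350877) = 0.324100 ≈ 0.324.
Sp2–Sp3: 5/19 sites differ → p ≈ 0.263158, d = −0.75 ln(1 − 0.350877) = 0.324100 ≈ 0.324.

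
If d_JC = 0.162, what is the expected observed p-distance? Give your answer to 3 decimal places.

p = (3/4)(1 − e^(−4d/3)) = 0.75 × (1 − e^(-0.216)) = 0.75 × (1 − 0.805735) = 0.145699.

0.146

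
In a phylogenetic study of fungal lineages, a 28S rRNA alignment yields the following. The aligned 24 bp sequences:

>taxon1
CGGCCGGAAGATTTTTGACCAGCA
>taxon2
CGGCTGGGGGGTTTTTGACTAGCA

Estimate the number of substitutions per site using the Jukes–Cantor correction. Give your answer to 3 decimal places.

0.244

The sequences differ at 5 of 24 sites (5, 8, 9, 11, 20), so p = 5/24 ≈ 0.208333.
d = −(3/4) ln(1 − 4p/3) = −0.75 ln(1 − 0.277777) = −0.75 ln(0.722223)
  = −0.75 × (-0.325421) = 0.244066 substitutions/site.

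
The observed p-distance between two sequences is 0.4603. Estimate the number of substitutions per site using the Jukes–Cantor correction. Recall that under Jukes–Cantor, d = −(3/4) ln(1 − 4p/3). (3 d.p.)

d = −(3/4) ln(1 − 4p/3) = −0.75 ln(1 − 0.613733) = −0.75 ln(0.386267)
  = −0.75 × (-0.951226) = 0.713420 substitutions/site.

0.713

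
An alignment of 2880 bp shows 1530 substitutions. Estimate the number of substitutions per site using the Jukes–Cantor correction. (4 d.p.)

p = 1530/2880 = 0.53125.
d = −(3/4) ln(1 − 4p/3) = −0.75 ln(1 − 0.708333) = −0.75 ln(0.291667)
  = −0.75 × (-1.232143) = 0.924107 substitutions/site.

0.9241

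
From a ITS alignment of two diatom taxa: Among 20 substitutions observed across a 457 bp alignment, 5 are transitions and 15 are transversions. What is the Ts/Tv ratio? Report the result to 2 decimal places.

0.33

R = 5/15 = 0.333333… ≈ 0.33 (to 2 d.p.).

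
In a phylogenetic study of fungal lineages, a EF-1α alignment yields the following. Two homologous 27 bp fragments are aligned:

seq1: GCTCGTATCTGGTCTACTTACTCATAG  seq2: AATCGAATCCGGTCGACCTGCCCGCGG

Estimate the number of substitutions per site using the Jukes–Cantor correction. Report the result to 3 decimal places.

0.588

The sequences differ at 11 of 27 sites, so p = 11/27 ≈ 0.407407.
d = −(3/4) ln(1 − 4p/3) = −0.75 ln(1 − 0.543209) = −0.75 ln(0.456791)
  = −0.75 × (-0.783529) = 0.587647 substitutions/site.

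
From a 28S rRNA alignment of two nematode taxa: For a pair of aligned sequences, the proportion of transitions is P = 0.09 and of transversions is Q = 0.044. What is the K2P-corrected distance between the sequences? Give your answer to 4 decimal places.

Under the Kimura two-parameter model, d = −½ ln(1 − 2P − Q) − ¼ ln(1 − 2Q).
1 − 2P − Q = 0.776, giving −½ ln(0.776) = 0.126801.
1 − 2Q = 0.912, giving −¼ ln(0.912) = 0.023029.
d = 0.126801 + 0.023029 = 0.149830.

0.1498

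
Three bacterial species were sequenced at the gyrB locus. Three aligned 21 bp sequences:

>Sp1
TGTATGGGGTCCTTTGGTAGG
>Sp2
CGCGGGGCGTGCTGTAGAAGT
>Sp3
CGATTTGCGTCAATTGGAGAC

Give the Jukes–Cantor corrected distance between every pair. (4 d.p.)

Sp1–Sp2: 10/21 sites differ → p ≈ 0.47619, d = −0.75 ln(1 − 0.63492) = 0.755729 ≈ 0.7557.
Sp1–Sp3: 11/21 sites differ → p ≈ 0.52381, d = −0.75 ln(1 − 0.698413) = 0.899023 ≈ 0.8990.
Sp2–Sp3: 12/21 sites differ → p ≈ 0.571429, d = −0.75 ln(1 − 0.761905) = 1.076314 ≈ 1.0763.

d(Sp1,Sp2) = 0.7557, d(Sp1,Sp3) = 0.8990, d(Sp2,Sp3) = 1.0763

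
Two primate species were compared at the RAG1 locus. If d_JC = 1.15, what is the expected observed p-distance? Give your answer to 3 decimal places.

0.588

p = (3/4)(1 − e^(−4d/3)) = 0.75 × (1 − e^(-1.533333)) = 0.75 × (1 − 0.215815) = 0.588139.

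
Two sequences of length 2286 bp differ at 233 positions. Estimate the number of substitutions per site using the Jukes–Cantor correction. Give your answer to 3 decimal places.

p = 233/2286 ≈ 0.101925.
d = −(3/4) ln(1 − 4p/3) = −0.75 ln(1 − 0.1359) = −0.75 ln(0.8641)
  = −0.75 × (-0.146067) = 0.109550 substitutions/site.

0.110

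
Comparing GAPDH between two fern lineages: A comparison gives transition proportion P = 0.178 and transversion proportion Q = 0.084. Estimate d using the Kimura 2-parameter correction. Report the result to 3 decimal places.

0.336

Under the Kimura two-parameter model, d = −½ ln(1 − 2P − Q) − ¼ ln(1 − 2Q).
1 − 2P − Q = 0.56, giving −½ ln(0.56) = 0.289909.
1 − 2Q = 0.832, giving −¼ ln(0.832) = 0.045981.
d = 0.289909 + 0.045981 = 0.335890.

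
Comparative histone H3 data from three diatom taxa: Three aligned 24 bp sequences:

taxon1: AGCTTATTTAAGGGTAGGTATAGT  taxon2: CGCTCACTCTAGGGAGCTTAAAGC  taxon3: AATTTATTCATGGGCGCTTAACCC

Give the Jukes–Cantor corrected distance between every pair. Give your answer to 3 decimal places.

taxon1–taxon2: 11/24 sites differ → p ≈ 0.458333, d = −0.75 ln(1 − 0.611111) = 0.708346 ≈ 0.708.
taxon1–taxon3: 12/24 sites differ → p = 0.5, d = −0.75 ln(1 − 0.666667) = 0.823960 ≈ 0.824.
taxon2–taxon3: 10/24 sites differ → p ≈ 0.416667, d = −0.75 ln(1 − 0.555556) = 0.608198 ≈ 0.608.

d(taxon1,taxon2) = 0.708, d(taxon1,taxon3) = 0.824, d(taxon2,taxon3) = 0.608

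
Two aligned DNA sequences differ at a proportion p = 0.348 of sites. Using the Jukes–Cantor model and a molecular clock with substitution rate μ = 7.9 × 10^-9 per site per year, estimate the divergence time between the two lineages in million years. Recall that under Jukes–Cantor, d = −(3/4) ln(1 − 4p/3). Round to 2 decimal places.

29.60

d = −(3/4) ln(1 − 4p/3) = −0.75 ln(1 − 0.464) = −0.75 ln(0.536)
  = −0.75 × (-0.623621) = 0.467716 substitutions/site.
Under a molecular clock d = 2μt, so t = d/(2μ) = 0.467716 / (2 × 7.9 × 10^-9) = 29.60 million years.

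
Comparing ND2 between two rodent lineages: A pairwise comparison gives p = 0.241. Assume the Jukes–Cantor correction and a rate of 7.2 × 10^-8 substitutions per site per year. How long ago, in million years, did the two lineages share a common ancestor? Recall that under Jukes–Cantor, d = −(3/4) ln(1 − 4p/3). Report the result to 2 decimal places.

2.02

d = −(3/4) ln(1 − 4p/3) = −0.75 ln(1 − 0.321333) = −0.75 ln(0.678667)
  = −0.75 × (-0.387625) = 0.290719 substitutions/site.
Under a molecular clock d = 2μt, so t = d/(2μ) = 0.290719 / (2 × 7.2 × 10^-8) = 2.02 million years.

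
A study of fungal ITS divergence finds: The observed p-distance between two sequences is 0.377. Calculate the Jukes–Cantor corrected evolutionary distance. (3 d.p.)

d = −(3/4) ln(1 − 4p/3) = −0.75 ln(1 − 0.502667) = −0.75 ln(0.497333)
  = −0.75 × (-0.698495) = 0.523871 substitutions/site.

0.524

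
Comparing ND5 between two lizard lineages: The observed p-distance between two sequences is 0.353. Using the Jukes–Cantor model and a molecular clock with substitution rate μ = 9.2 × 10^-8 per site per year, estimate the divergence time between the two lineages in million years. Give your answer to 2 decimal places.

2.59

d = −(3/4) ln(1 − 4p/3) = −0.75 ln(1 − 0.470667) = −0.75 ln(0.529333)
  = −0.75 × (-0.636138) = 0.477104 substitutions/site.
Under a molecular clock d = 2μt, so t = d/(2μ) = 0.477104 / (2 × 9.2 × 10^-8) = 2.59 million years.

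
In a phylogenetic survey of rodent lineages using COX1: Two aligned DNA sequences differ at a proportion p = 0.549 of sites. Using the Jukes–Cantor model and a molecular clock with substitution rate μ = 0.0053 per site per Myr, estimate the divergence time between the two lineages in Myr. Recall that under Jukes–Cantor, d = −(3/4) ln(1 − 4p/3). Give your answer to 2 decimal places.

93.17

d = −(3/4) ln(1 − 4p/3) = −0.75 ln(1 − 0.732) = −0.75 ln(0.268)
  = −0.75 × (-1.316768) = 0.987576 substitutions/site.
Under a molecular clock d = 2μt, so t = d/(2μ) = 0.987576 / (2 × 0.0053) = 93.17 Myr.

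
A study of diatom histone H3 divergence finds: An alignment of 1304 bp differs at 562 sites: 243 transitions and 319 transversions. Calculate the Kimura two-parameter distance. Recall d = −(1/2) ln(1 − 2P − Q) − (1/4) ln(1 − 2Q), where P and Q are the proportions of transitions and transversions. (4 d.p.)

P = 243/1304 ≈ 0.18635 and Q = 319/1304 ≈ 0.244632.
Under the Kimura two-parameter model, d = −½ ln(1 − 2P − Q) − ¼ ln(1 − 2Q).
1 − 2P − Q = 0.382668, giving −½ ln(0.382668) = 0.480294.
1 − 2Q = 0.510736, giving −¼ ln(0.510736) = 0.167976.
d = 0.480294 + 0.167976 = 0.648270.

0.6483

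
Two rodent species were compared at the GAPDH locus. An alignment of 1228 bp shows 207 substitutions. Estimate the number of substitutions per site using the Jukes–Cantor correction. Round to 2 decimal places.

0.19

p = 207/1228 ≈ 0.168567.
d = −(3/4) ln(1 − 4p/3) = −0.75 ln(1 − 0.224756) = −0.75 ln(0.775244)
  = −0.75 × (-0.254577) = 0.190933 substitutions/site.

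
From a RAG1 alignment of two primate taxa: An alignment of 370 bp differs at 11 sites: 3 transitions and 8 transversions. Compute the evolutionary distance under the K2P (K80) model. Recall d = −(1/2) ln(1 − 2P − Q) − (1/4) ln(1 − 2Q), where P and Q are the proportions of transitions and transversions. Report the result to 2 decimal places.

P = 3/370 ≈ 0.008108 and Q = 8/370 ≈ 0.021622.
Under the Kimura two-parameter model, d = −½ ln(1 − 2P − Q) − ¼ ln(1 − 2Q).
1 − 2P − Q = 0.962162, giving −½ ln(0.962162) = 0.019286.
1 − 2Q = 0.956756, giving −¼ ln(0.956756) = 0.011052.
d = 0.019286 + 0.011052 = 0.030338.

0.03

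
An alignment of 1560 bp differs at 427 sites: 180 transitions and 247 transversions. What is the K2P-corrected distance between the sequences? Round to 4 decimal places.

P = 180/1560 ≈ 0.115385 and Q = 247/1560 ≈ 0.158333.
Under the Kimura two-parameter model, d = −½ ln(1 − 2P − Q) − ¼ ln(1 − 2Q).
1 − 2P − Q = 0.610897, giving −½ ln(0.610897) = 0.246413.
1 − 2Q = 0.683334, giving −¼ ln(0.683334) = 0.095193.
d = 0.246413 + 0.095193 = 0.341606.

0.3416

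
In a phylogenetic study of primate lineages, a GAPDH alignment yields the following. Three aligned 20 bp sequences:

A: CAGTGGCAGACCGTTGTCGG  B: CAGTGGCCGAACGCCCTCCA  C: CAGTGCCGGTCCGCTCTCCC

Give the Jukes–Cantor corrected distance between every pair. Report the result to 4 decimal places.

A–B: 7/20 sites differ → p = 0.35, d = −0.75 ln(1 − 0.466667) = 0.471457 ≈ 0.4715.
A–C: 7/20 sites differ → p = 0.35, d = −0.75 ln(1 − 0.466667) = 0.471457 ≈ 0.4715.
B–C: 6/20 sites differ → p = 0.3, d = −0.75 ln(1 − 0.4) = 0.383119 ≈ 0.3831.

d(A,B) = 0.4715, d(A,C) = 0.4715, d(B,C) = 0.3831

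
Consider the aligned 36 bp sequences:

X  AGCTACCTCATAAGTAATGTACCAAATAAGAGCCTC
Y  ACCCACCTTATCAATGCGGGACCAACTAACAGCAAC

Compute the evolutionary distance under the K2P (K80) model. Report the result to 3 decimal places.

0.493

Of 36 sites, 4 differences are transitions and 9 are transversions, so P = 4/36 ≈ 0.111111 and Q = 9/36 = 0.25.
Under the Kimura two-parameter model, d = −½ ln(1 − 2P − Q) − ¼ ln(1 − 2Q).
1 − 2P − Q = 0.527778, giving −½ ln(0.527778) = 0.319540.
1 − 2Q = 0.5, giving −¼ ln(0.5) = 0.173287.
d = 0.319540 + 0.173287 = 0.492827.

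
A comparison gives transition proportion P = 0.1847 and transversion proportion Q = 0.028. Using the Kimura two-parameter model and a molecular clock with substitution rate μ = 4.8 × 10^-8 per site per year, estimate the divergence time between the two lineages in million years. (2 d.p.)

Under the Kimura two-parameter model, d = −½ ln(1 − 2P − Q) − ¼ ln(1 − 2Q).
1 − 2P − Q = 0.6026, giving −½ ln(0.6026) = 0.253251.
1 − 2Q = 0.944, giving −¼ ln(0.944) = 0.014407.
d = 0.253251 + 0.014407 = 0.267658.
Under a molecular clock d = 2μt, so t = d/(2μ) = 0.267658 / (2 × 4.8 × 10^-8) = 2.79 million years.

2.79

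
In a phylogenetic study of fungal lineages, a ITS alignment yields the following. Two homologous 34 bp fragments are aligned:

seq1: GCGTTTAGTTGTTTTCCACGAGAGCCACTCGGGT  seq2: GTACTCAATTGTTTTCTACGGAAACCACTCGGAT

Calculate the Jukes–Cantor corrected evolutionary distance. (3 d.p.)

The sequences differ at 10 of 34 sites (2, 3, 4, 6, 8, 17, 21, 22, 24, 33), so p = 10/34 ≈ 0.294118.
d = −(3/4) ln(1 − 4p/3) = −0.75 ln(1 − 0.392157) = −0.75 ln(0.607843)
  = −0.75 × (-0.497839) = 0.373379 substitutions/site.

0.373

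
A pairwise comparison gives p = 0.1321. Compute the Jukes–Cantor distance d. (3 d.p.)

d = −(3/4) ln(1 − 4p/3) = −0.75 ln(1 − 0.176133) = −0.75 ln(0.823867)
  = −0.75 × (-0.193746) = 0.145310 substitutions/site.

0.145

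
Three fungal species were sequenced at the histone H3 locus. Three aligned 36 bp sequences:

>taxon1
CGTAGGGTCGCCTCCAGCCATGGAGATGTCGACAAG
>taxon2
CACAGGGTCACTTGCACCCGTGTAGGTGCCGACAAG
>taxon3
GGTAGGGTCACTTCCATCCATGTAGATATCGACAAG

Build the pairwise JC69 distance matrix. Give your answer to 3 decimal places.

d(taxon1,taxon2) = 0.347, d(taxon1,taxon3) = 0.188, d(taxon2,taxon3) = 0.304

taxon1–taxon2: 10/36 sites differ → p ≈ 0.277778, d = −0.75 ln(1 − 0.370371) = 0.346968 ≈ 0.347.
taxon1–taxon3: 6/36 sites differ → p ≈ 0.166667, d = −0.75 ln(1 − 0.222223) = 0.188487 ≈ 0.188.
taxon2–taxon3: 9/36 sites differ → p = 0.25, d = −0.75 ln(1 − 0.333333) = 0.304098 ≈ 0.304.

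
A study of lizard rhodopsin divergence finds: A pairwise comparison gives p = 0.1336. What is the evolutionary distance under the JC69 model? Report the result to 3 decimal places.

d = −(3/4) ln(1 − 4p/3) = −0.75 ln(1 − 0.178133) = −0.75 ln(0.821867)
  = −0.75 × (-0.196177) = 0.147133 substitutions/site.

0.147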